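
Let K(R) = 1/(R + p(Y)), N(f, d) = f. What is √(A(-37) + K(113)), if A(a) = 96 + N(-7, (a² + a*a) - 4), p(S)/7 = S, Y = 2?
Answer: 6*√39878/127 ≈ 9.4344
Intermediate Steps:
p(S) = 7*S
A(a) = 89 (A(a) = 96 - 7 = 89)
K(R) = 1/(14 + R) (K(R) = 1/(R + 7*2) = 1/(R + 14) = 1/(14 + R))
√(A(-37) + K(113)) = √(89 + 1/(14 + 113)) = √(89 + 1/127) = √(11304/127) = 6*√39878/127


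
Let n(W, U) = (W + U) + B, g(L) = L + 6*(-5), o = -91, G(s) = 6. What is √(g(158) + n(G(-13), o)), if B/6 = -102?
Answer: I*√569 ≈ 23.854*I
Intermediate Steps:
B = -612 (B = 6*(-102) = -612)
g(L) = -30 + L (g(L) = L - 30 = -30 + L)
n(W, U) = -612 + U + W (n(W, U) = (W + U) - 612 = (U + W) - 612 = -612 + U + W)
√(g(158) + n(G(-13), o)) = √((-30 + 158) + (-612 - 91 + 6)) = √(128 - 697) = √(-569) = I*√569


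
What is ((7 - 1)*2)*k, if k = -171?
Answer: -2052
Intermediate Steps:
((7 - 1)*2)*k = ((7 - 1)*2)*(-171) = (6*2)*(-171) = 12*(-171) = -2052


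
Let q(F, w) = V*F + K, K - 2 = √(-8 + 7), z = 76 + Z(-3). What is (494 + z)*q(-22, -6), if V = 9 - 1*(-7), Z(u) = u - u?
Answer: -199500 + 570*I ≈ -1.995e+5 + 570.0*I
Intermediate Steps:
Z(u) = 0
z = 76 (z = 76 + 0 = 76)
V = 16 (V = 9 + 7 = 16)
K = 2 + I (K = 2 + √(-8 + 7) = 2 + √(-1) = 2 + I ≈ 2.0 + 1.0*I)
q(F, w) = 2 + I + 16*F (q(F, w) = 16*F + (2 + I) = 2 + I + 16*F)
(494 + z)*q(-22, -6) = (494 + 76)*(2 + I + 16*(-22)) = 570*(2 + I - 352) = 570*(-350 + I) = -199500 + 570*I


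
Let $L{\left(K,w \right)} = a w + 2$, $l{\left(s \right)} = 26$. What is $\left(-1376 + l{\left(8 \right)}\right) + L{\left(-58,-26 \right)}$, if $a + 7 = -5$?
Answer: $-1036$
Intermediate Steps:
$a = -12$ ($a = -7 - 5 = -12$)
$L{\left(K,w \right)} = 2 - 12 w$ ($L{\left(K,w \right)} = - 12 w + 2 = 2 - 12 w$)
$\left(-1376 + l{\left(8 \right)}\right) + L{\left(-58,-26 \right)} = \left(-1376 + 26\right) + \left(2 - -312\right) = -1350 + \left(2 + 312\right) = -1350 + 314 = -1036$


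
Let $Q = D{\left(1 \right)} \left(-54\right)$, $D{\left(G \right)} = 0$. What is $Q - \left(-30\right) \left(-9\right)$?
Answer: $-270$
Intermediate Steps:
$Q = 0$ ($Q = 0 \left(-54\right) = 0$)
$Q - \left(-30\right) \left(-9\right) = 0 - \left(-30\right) \left(-9\right) = 0 - 270 = -270$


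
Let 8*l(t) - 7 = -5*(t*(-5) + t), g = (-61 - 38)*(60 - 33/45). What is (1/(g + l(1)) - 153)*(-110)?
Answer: 3947666030/234561 ≈ 16830.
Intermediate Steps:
g = -29337/5 (g = -99*(60 - 33*1/45) = -99*(60 - 11/15) = -99*889/15 = -29337/5 ≈ -5867.4)
l(t) = 7/8 + 5*t/2 (l(t) = 7/8 + (-5*(t*(-5) + t))/8 = 7/8 + (-5*(-5*t + t))/8 = 7/8 + (-(-20)*t)/8 = 7/8 + (20*t)/8 = 7/8 + 5*t/2)
(1/(g + l(1)) - 153)*(-110) = (1/(-29337/5 + (7/8 + (5/2)*1)) - 153)*(-110) = (1/(-29337/5 + (7/8 + 5/2)) - 153)*(-110) = (1/(-29337/5 + 27/8) - 153)*(-110) = (1/(-234561/40) - 153)*(-110) = (-40/234561 - 153)*(-110) = -35887873/234561*(-110) = 3947666030/234561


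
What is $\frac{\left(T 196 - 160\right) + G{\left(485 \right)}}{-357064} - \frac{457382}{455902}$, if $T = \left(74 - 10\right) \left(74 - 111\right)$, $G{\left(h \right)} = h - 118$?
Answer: $\frac{24093932647}{81393095864} \approx 0.29602$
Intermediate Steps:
$G{\left(h \right)} = -118 + h$
$T = -2368$ ($T = 64 \left(-37\right) = -2368$)
$\frac{\left(T 196 - 160\right) + G{\left(485 \right)}}{-357064} - \frac{457382}{455902} = \frac{\left(\left(-2368\right) 196 - 160\right) + \left(-118 + 485\right)}{-357064} - \frac{457382}{455902} = \left(\left(-464128 - 160\right) + 367\right) \left(- \frac{1}{357064}\right) - \frac{228691}{227951} = \left(-464288 + 367\right) \left(- \frac{1}{357064}\right) - \frac{228691}{227951} = \left(-463921\right) \left(- \frac{1}{357064}\right) - \frac{228691}{227951} = \frac{463921}{357064} - \frac{228691}{227951} = \frac{24093932647}{81393095864}$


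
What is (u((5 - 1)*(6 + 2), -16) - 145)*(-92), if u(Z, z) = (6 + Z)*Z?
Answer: -98532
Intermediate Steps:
u(Z, z) = Z*(6 + Z)
(u((5 - 1)*(6 + 2), -16) - 145)*(-92) = (((5 - 1)*(6 + 2))*(6 + (5 - 1)*(6 + 2)) - 145)*(-92) = ((4*8)*(6 + 4*8) - 145)*(-92) = (32*(6 + 32) - 145)*(-92) = (32*38 - 145)*(-92) = (1216 - 145)*(-92) = 1071*(-92) = -98532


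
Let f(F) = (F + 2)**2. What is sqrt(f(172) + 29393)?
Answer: sqrt(59669) ≈ 244.27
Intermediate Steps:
f(F) = (2 + F)**2
sqrt(f(172) + 29393) = sqrt((2 + 172)**2 + 29393) = sqrt(174**2 + 29393) = sqrt(30276 + 29393) = sqrt(59669)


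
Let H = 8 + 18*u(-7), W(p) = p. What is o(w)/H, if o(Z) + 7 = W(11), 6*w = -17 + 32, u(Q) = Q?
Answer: -2/59 ≈ -0.033898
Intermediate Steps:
w = 5/2 (w = (-17 + 32)/6 = (⅙)*15 = 5/2 ≈ 2.5000)
H = -118 (H = 8 + 18*(-7) = 8 - 126 = -118)
o(Z) = 4 (o(Z) = -7 + 11 = 4)
o(w)/H = 4/(-118) = 4*(-1/118) = -2/59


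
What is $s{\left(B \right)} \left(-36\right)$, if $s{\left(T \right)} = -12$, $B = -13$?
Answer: $432$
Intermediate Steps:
$s{\left(B \right)} \left(-36\right) = \left(-12\right) \left(-36\right) = 432$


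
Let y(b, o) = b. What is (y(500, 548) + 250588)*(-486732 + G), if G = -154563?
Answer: -161021478960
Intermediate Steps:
(y(500, 548) + 250588)*(-486732 + G) = (500 + 250588)*(-486732 - 154563) = 251088*(-641295) = -161021478960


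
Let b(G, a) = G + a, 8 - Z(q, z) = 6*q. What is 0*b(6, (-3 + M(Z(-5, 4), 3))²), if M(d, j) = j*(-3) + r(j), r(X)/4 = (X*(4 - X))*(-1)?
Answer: 0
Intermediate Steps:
r(X) = -4*X*(4 - X) (r(X) = 4*((X*(4 - X))*(-1)) = 4*(-X*(4 - X)) = -4*X*(4 - X))
Z(q, z) = 8 - 6*q
M(d, j) = -3*j + 4*j*(-4 + j) (M(d, j) = j*(-3) + 4*j*(-4 + j) = -3*j + 4*j*(-4 + j))
0*b(6, (-3 + M(Z(-5, 4), 3))²) = 0*(6 + (-3 + 3*(-19 + 4*3))²) = 0*(6 + (-3 + 3*(-19 + 12))²) = 0*(6 + (-3 + 3*(-7))²) = 0*(6 + (-3 - 21)²) = 0*(6 + (-24)²) = 0*(6 + 576) = 0*582 = 0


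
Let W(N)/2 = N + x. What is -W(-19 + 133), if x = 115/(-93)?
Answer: -20974/93 ≈ -225.53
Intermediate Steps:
x = -115/93 (x = 115*(-1/93) = -115/93 ≈ -1.2366)
W(N) = -230/93 + 2*N (W(N) = 2*(N - 115/93) = 2*(-115/93 + N) = -230/93 + 2*N)
-W(-19 + 133) = -(-230/93 + 2*(-19 + 133)) = -(-230/93 + 2*114) = -(-230/93 + 228) = -1*20974/93 = -20974/93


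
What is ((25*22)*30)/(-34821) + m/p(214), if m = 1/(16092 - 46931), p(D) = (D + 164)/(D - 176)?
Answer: -10685787011/22550741199 ≈ -0.47386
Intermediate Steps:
p(D) = (164 + D)/(-176 + D)
m = -1/30839 (m = 1/(-30839) = -1/30839 ≈ -3.2426e-5)
((25*22)*30)/(-34821) + m/p(214) = ((25*22)*30)/(-34821) - (-176 + 214)/(164 + 214)/30839 = (550*30)*(-1/34821) - 1/(30839*(378/38)) = 16500*(-1/34821) - 1/(30839*((1/38)*378)) = -5500/11607 - 1/(30839*189/19) = -5500/11607 - 1/30839*19/189 = -5500/11607 - 19/5828571 = -10685787011/22550741199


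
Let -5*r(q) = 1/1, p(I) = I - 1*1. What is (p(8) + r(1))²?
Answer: 1156/25 ≈ 46.240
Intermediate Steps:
p(I) = -1 + I (p(I) = I - 1 = -1 + I)
r(q) = -⅕ (r(q) = -⅕/1 = -⅕*1 = -⅕)
(p(8) + r(1))² = ((-1 + 8) - ⅕)² = (7 - ⅕)² = (34/5)² = 1156/25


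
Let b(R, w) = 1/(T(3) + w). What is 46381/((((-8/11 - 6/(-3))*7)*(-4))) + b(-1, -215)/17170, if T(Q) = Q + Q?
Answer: -915417854811/703351880 ≈ -1301.5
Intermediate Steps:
T(Q) = 2*Q
b(R, w) = 1/(6 + w) (b(R, w) = 1/(2*3 + w) = 1/(6 + w))
46381/((((-8/11 - 6/(-3))*7)*(-4))) + b(-1, -215)/17170 = 46381/((((-8/11 - 6/(-3))*7)*(-4))) + 1/((6 - 215)*17170) = 46381/((((-8*1/11 - 6*(-⅓))*7)*(-4))) + (1/17170)/(-209) = 46381/((((-8/11 + 2)*7)*(-4))) - 1/209*1/17170 = 46381/((((14/11)*7)*(-4))) - 1/3588530 = 46381/(((98/11)*(-4))) - 1/3588530 = 46381/(-392/11) - 1/3588530 = 46381*(-11/392) - 1/3588530 = -510191/392 - 1/3588530 = -915417854811/703351880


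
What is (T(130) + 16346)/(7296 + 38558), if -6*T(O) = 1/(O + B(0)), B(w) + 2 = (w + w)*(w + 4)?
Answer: 12553727/35215872 ≈ 0.35648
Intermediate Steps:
B(w) = -2 + 2*w*(4 + w) (B(w) = -2 + (w + w)*(w + 4) = -2 + (2*w)*(4 + w) = -2 + 2*w*(4 + w))
T(O) = -1/(6*(-2 + O)) (T(O) = -1/(6*(O + (-2 + 2*0² + 8*0))) = -1/(6*(O + (-2 + 2*0 + 0))) = -1/(6*(O + (-2 + 0 + 0))) = -1/(6*(O - 2)) = -1/(6*(-2 + O)))
(T(130) + 16346)/(7296 + 38558) = (-1/(-12 + 6*130) + 16346)/(7296 + 38558) = (-1/(-12 + 780) + 16346)/45854 = (-1/768 + 16346)*(1/45854) = (12553727/768)*(1/45854) = 12553727/35215872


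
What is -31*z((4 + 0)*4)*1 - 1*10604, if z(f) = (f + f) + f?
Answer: -12092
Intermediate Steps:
z(f) = 3*f (z(f) = 2*f + f = 3*f)
-31*z((4 + 0)*4)*1 - 1*10604 = -93*(4 + 0)*4*1 - 1*10604 = -93*4*4*1 - 10604 = -93*16*1 - 10604 = -31*48*1 - 10604 = -1488*1 - 10604 = -1488 - 10604 = -12092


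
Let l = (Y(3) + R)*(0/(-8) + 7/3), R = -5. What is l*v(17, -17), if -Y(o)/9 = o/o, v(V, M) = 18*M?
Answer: 9996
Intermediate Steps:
Y(o) = -9 (Y(o) = -9*o/o = -9*1 = -9)
l = -98/3 (l = (-9 - 5)*(0/(-8) + 7/3) = -14*(0*(-⅛) + 7*(⅓)) = -14*(0 + 7/3) = -14*7/3 = -98/3 ≈ -32.667)
l*v(17, -17) = -588*(-17) = -98/3*(-306) = 9996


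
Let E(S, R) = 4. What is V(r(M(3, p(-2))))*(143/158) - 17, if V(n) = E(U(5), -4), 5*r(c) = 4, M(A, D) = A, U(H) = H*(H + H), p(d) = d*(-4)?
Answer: -1057/79 ≈ -13.380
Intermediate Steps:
p(d) = -4*d
U(H) = 2*H² (U(H) = H*(2*H) = 2*H²)
r(c) = ⅘ (r(c) = (⅕)*4 = ⅘)
V(n) = 4
V(r(M(3, p(-2))))*(143/158) - 17 = 4*(143/158) - 17 = 286/79 - 17 = -1057/79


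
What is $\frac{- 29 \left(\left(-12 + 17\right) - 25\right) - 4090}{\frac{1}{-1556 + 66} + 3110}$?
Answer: $- \frac{1743300}{1544633} \approx -1.1286$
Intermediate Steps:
$\frac{- 29 \left(\left(-12 + 17\right) - 25\right) - 4090}{\frac{1}{-1556 + 66} + 3110} = \frac{- 29 \left(5 - 25\right) - 4090}{\frac{1}{-1490} + 3110} = \frac{\left(-29\right) \left(-20\right) - 4090}{- \frac{1}{1490} + 3110} = \frac{580 - 4090}{\frac{4633899}{1490}} = \left(-3510\right) \frac{1490}{4633899} = - \frac{1743300}{1544633}$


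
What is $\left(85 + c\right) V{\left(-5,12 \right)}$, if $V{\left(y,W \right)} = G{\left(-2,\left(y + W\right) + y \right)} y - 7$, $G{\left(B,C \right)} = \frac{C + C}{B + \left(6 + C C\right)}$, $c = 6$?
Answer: $- \frac{1729}{2} \approx -864.5$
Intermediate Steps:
$G{\left(B,C \right)} = \frac{2 C}{6 + B + C^{2}}$ ($G{\left(B,C \right)} = \frac{2 C}{B + \left(6 + C^{2}\right)} = \frac{2 C}{6 + B + C^{2}}$)
$V{\left(y,W \right)} = -7 + \frac{2 y \left(W + 2 y\right)}{4 + \left(W + 2 y\right)^{2}}$ ($V{\left(y,W \right)} = \frac{2 \left(\left(y + W\right) + y\right)}{6 - 2 + \left(\left(y + W\right) + y\right)^{2}} y - 7 = \frac{2 \left(\left(W + y\right) + y\right)}{6 - 2 + \left(\left(W + y\right) + y\right)^{2}} y - 7 = \frac{2 \left(W + 2 y\right)}{6 - 2 + \left(W + 2 y\right)^{2}} y - 7 = \frac{2 \left(W + 2 y\right)}{4 + \left(W + 2 y\right)^{2}} y - 7 = \frac{2 y \left(W + 2 y\right)}{4 + \left(W + 2 y\right)^{2}} - 7 = -7 + \frac{2 y \left(W + 2 y\right)}{4 + \left(W + 2 y\right)^{2}}$)
$\left(85 + c\right) V{\left(-5,12 \right)} = \left(85 + 6\right) \frac{-28 - 7 \left(12 + 2 \left(-5\right)\right)^{2} + 2 \left(-5\right) \left(12 + 2 \left(-5\right)\right)}{4 + \left(12 + 2 \left(-5\right)\right)^{2}} = 91 \frac{-28 - 7 \left(12 - 10\right)^{2} + 2 \left(-5\right) \left(12 - 10\right)}{4 + \left(12 - 10\right)^{2}} = 91 \frac{-28 - 7 \cdot 2^{2} + 2 \left(-5\right) 2}{4 + 2^{2}} = 91 \frac{-28 - 28 - 20}{4 + 4} = 91 \frac{-28 - 28 - 20}{8} = 91 \cdot \frac{1}{8} \left(-76\right) = 91 \left(- \frac{19}{2}\right) = - \frac{1729}{2}$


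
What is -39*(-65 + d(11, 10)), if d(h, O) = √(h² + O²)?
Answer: 2535 - 39*√221 ≈ 1955.2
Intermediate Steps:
d(h, O) = √(O² + h²)
-39*(-65 + d(11, 10)) = -39*(-65 + √(10² + 11²)) = -39*(-65 + √(100 + 121)) = -39*(-65 + √221) = 2535 - 39*√221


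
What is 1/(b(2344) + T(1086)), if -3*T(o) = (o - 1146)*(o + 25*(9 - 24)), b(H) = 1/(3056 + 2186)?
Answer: 5242/74541241 ≈ 7.0323e-5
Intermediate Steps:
b(H) = 1/5242
T(o) = -(-1146 + o)*(-375 + o)/3 (T(o) = -(o - 1146)*(o + 25*(9 - 24))/3 = -(-1146 + o)*(o + 25*(-15))/3 = -(-1146 + o)*(o - 375)/3 = -(-1146 + o)*(-375 + o)/3)
1/(b(2344) + T(1086)) = 1/(1/5242 + (-143250 + 507*1086 - 1/3*1086**2)) = 1/(1/5242 + (-143250 + 550602 - 1/3*1179396)) = 1/(1/5242 + (-143250 + 550602 - 393132)) = 1/(1/5242 + 14220) = 1/(74541241/5242) = 5242/74541241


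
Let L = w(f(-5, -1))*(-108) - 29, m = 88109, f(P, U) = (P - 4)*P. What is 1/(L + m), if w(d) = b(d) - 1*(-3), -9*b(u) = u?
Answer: 1/88296 ≈ 1.1326e-5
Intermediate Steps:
b(u) = -u/9
f(P, U) = P*(-4 + P) (f(P, U) = (-4 + P)*P = P*(-4 + P))
w(d) = 3 - d/9 (w(d) = -d/9 - 1*(-3) = -d/9 + 3 = 3 - d/9)
L = 187 (L = (3 - (-5)*(-4 - 5)/9)*(-108) - 29 = (3 - (-5)*(-9)/9)*(-108) - 29 = (3 - ⅑*45)*(-108) - 29 = (3 - 5)*(-108) - 29 = -2*(-108) - 29 = 216 - 29 = 187)
1/(L + m) = 1/(187 + 88109) = 1/88296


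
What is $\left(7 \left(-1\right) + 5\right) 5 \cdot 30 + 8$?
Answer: $-292$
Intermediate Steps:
$\left(7 \left(-1\right) + 5\right) 5 \cdot 30 + 8 = \left(-7 + 5\right) 150 + 8 = \left(-2\right) 150 + 8 = -300 + 8 = -292$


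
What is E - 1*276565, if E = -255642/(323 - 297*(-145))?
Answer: -5999928931/21694 ≈ -2.7657e+5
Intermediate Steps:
E = -127821/21694 (E = -255642/(323 + 43065) = -255642/43388 = -255642*1/43388 = -127821/21694 ≈ -5.8920)
E - 1*276565 = -127821/21694 - 1*276565 = -127821/21694 - 276565 = -5999928931/21694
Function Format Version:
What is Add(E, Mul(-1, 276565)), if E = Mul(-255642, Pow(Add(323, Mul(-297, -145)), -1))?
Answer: Rational(-5999928931, 21694) ≈ -2.7657e+5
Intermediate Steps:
E = Rational(-127821, 21694) (E = Mul(-255642, Pow(Add(323, 43065), -1)) = Mul(-255642, Pow(43388, -1)) = Mul(-255642, Rational(1, 43388)) = Rational(-127821, 21694) ≈ -5.8920)
Add(E, Mul(-1, 276565)) = Add(Rational(-127821, 21694), Mul(-1, 276565)) = Add(Rational(-127821, 21694), -276565) = Rational(-5999928931, 21694)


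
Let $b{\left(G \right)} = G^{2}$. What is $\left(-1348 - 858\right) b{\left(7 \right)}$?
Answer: $-108094$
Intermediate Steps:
$\left(-1348 - 858\right) b{\left(7 \right)} = \left(-1348 - 858\right) 7^{2} = \left(-2206\right) 49 = -108094$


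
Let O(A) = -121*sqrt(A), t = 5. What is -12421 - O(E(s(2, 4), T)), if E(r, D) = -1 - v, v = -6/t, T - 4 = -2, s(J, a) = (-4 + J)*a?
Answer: -12421 + 121*sqrt(5)/5 ≈ -12367.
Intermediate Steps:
s(J, a) = a*(-4 + J)
T = 2 (T = 4 - 2 = 2)
v = -6/5 ≈ -1.2000
E(r, D) = 1/5 (E(r, D) = -1 - 1*(-6/5) = -1 + 6/5 = 1/5)
-12421 - O(E(s(2, 4), T)) = -12421 - (-121)*sqrt(1/5) = -12421 - (-121)*sqrt(5)/5 = -12421 + 121*sqrt(5)/5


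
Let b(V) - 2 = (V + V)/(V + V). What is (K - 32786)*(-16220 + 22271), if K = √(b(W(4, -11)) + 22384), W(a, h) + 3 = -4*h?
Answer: -198388086 + 6051*√22387 ≈ -1.9748e+8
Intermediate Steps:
W(a, h) = -3 - 4*h
b(V) = 3 (b(V) = 2 + (V + V)/(V + V) = 2 + (2*V)/((2*V)) = 2 + (2*V)*(1/(2*V)) = 2 + 1 = 3)
K = √22387 (K = √(3 + 22384) = √22387 ≈ 149.62)
(K - 32786)*(-16220 + 22271) = (√22387 - 32786)*(-16220 + 22271) = (-32786 + √22387)*6051 = -198388086 + 6051*√22387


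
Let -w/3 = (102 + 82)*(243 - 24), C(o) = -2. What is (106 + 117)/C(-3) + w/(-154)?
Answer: 103717/154 ≈ 673.49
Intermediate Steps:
w = -120888 (w = -3*(102 + 82)*(243 - 24) = -552*219 = -3*40296 = -120888)
(106 + 117)/C(-3) + w/(-154) = (106 + 117)/(-2) - 120888/(-154) = 223*(-1/2) - 120888*(-1/154) = -223/2 + 60444/77 = 103717/154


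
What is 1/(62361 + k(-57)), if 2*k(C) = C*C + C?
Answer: 1/63957 ≈ 1.5636e-5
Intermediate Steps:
k(C) = C/2 + C**2/2 (k(C) = (C*C + C)/2 = (C**2 + C)/2 = (C + C**2)/2 = C/2 + C**2/2)
1/(62361 + k(-57)) = 1/(62361 + (1/2)*(-57)*(1 - 57)) = 1/(62361 + (1/2)*(-57)*(-56)) = 1/(62361 + 1596) = 1/63957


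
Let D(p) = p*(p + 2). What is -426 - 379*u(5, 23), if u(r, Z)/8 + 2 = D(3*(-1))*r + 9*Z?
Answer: -667466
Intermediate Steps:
D(p) = p*(2 + p)
u(r, Z) = -16 + 24*r + 72*Z (u(r, Z) = -16 + 8*(((3*(-1))*(2 + 3*(-1)))*r + 9*Z) = -16 + 8*((-3*(2 - 3))*r + 9*Z) = -16 + 8*((-3*(-1))*r + 9*Z) = -16 + 8*(3*r + 9*Z) = -16 + (24*r + 72*Z) = -16 + 24*r + 72*Z)
-426 - 379*u(5, 23) = -426 - 379*(-16 + 24*5 + 72*23) = -426 - 379*(-16 + 120 + 1656) = -426 - 379*1760 = -426 - 667040 = -667466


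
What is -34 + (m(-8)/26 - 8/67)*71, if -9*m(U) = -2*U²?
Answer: -28534/7839 ≈ -3.6400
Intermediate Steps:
m(U) = 2*U²/9 (m(U) = -(-2)*U²/9 = 2*U²/9)
-34 + (m(-8)/26 - 8/67)*71 = -34 + (((2/9)*(-8)²)/26 - 8/67)*71 = -34 + (((2/9)*64)*(1/26) - 8*1/67)*71 = -34 + ((128/9)*(1/26) - 8/67)*71 = -34 + (64/117 - 8/67)*71 = -34 + (3352/7839)*71 = -34 + 237992/7839 = -28534/7839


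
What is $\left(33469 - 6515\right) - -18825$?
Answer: $45779$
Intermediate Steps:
$\left(33469 - 6515\right) - -18825 = 26954 + 18825 = 45779$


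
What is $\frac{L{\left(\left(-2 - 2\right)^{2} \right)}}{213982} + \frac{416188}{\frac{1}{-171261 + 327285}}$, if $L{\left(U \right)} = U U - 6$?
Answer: $\frac{6947494448935517}{106991} \approx 6.4935 \cdot 10^{10}$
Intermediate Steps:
$L{\left(U \right)} = -6 + U^{2}$ ($L{\left(U \right)} = U^{2} - 6 = -6 + U^{2}$)
$\frac{L{\left(\left(-2 - 2\right)^{2} \right)}}{213982} + \frac{416188}{\frac{1}{-171261 + 327285}} = \frac{-6 + \left(\left(-2 - 2\right)^{2}\right)^{2}}{213982} + \frac{416188}{\frac{1}{-171261 + 327285}} = \left(-6 + \left(\left(-4\right)^{2}\right)^{2}\right) \frac{1}{213982} + \frac{416188}{\frac{1}{156024}} = \left(-6 + 16^{2}\right) \frac{1}{213982} + 416188 \frac{1}{\frac{1}{156024}} = \left(-6 + 256\right) \frac{1}{213982} + 416188 \cdot 156024 = 250 \cdot \frac{1}{213982} + 64935316512 = \frac{125}{106991} + 64935316512 = \frac{6947494448935517}{106991}$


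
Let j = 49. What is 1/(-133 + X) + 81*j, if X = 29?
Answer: 412775/104 ≈ 3969.0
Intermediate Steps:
1/(-133 + X) + 81*j = 1/(-133 + 29) + 81*49 = 1/(-104) + 3969 = -1/104 + 3969 = 412775/104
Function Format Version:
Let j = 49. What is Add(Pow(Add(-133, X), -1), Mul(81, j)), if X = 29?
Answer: Rational(412775, 104) ≈ 3969.0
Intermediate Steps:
Add(Pow(Add(-133, X), -1), Mul(81, j)) = Add(Pow(Add(-133, 29), -1), Mul(81, 49)) = Add(Pow(-104, -1), 3969) = Add(Rational(-1, 104), 3969) = Rational(412775, 104)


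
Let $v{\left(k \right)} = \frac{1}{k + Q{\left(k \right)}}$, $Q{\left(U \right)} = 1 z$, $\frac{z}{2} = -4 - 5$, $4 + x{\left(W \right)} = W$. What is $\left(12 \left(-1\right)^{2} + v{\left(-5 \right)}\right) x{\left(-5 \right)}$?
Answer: $- \frac{2475}{23} \approx -107.61$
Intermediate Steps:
$x{\left(W \right)} = -4 + W$
$z = -18$ ($z = 2 \left(-4 - 5\right) = 2 \left(-9\right) = -18$)
$Q{\left(U \right)} = -18$ ($Q{\left(U \right)} = 1 \left(-18\right) = -18$)
$v{\left(k \right)} = \frac{1}{-18 + k}$ ($v{\left(k \right)} = \frac{1}{k - 18} = \frac{1}{-18 + k}$)
$\left(12 \left(-1\right)^{2} + v{\left(-5 \right)}\right) x{\left(-5 \right)} = \left(12 \left(-1\right)^{2} + \frac{1}{-18 - 5}\right) \left(-4 - 5\right) = \left(12 \cdot 1 + \frac{1}{-23}\right) \left(-9\right) = \left(12 - \frac{1}{23}\right) \left(-9\right) = \frac{275}{23} \left(-9\right) = - \frac{2475}{23}$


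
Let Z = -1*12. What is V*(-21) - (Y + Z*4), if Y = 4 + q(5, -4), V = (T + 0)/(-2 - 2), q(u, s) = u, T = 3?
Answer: 219/4 ≈ 54.750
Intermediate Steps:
V = -¾ (V = (3 + 0)/(-2 - 2) = 3/(-4) = 3*(-¼) = -¾ ≈ -0.75000)
Y = 9 (Y = 4 + 5 = 9)
Z = -12
V*(-21) - (Y + Z*4) = -¾*(-21) - (9 - 12*4) = 63/4 - (9 - 48) = 63/4 - 1*(-39) = 63/4 + 39 = 219/4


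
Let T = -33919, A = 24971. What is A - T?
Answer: 58890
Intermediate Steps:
A - T = 24971 - 1*(-33919) = 24971 + 33919 = 58890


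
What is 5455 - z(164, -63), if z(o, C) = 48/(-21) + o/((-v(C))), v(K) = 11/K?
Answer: 347887/77 ≈ 4518.0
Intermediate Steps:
z(o, C) = -16/7 - C*o/11 (z(o, C) = 48/(-21) + o/((-11/C)) = 48*(-1/21) + o/((-11/C)) = -16/7 + o*(-C/11) = -16/7 - C*o/11)
5455 - z(164, -63) = 5455 - (-16/7 - 1/11*(-63)*164) = 5455 - (-16/7 + 10332/11) = 5455 - 1*72148/77 = 5455 - 72148/77 = 347887/77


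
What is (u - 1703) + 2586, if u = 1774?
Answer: 2657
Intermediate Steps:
(u - 1703) + 2586 = (1774 - 1703) + 2586 = 71 + 2586 = 2657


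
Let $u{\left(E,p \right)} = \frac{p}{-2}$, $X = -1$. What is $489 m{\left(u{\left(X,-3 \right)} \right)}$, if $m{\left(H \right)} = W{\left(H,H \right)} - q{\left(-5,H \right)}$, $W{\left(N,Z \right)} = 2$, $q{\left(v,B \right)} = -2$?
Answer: $1956$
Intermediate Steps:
$u{\left(E,p \right)} = - \frac{p}{2}$ ($u{\left(E,p \right)} = p \left(- \frac{1}{2}\right) = - \frac{p}{2}$)
$m{\left(H \right)} = 4$ ($m{\left(H \right)} = 2 - -2 = 2 + 2 = 4$)
$489 m{\left(u{\left(X,-3 \right)} \right)} = 489 \cdot 4 = 1956$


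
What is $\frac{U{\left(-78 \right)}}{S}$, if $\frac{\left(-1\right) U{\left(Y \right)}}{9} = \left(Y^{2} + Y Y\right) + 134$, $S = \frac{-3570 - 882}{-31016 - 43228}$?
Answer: $- \frac{685012266}{371} \approx -1.8464 \cdot 10^{6}$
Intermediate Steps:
$S = \frac{371}{6187}$ ($S = - \frac{4452}{-74244} = \left(-4452\right) \left(- \frac{1}{74244}\right) = \frac{371}{6187} \approx 0.059964$)
$U{\left(Y \right)} = -1206 - 18 Y^{2}$ ($U{\left(Y \right)} = - 9 \left(\left(Y^{2} + Y Y\right) + 134\right) = - 9 \left(\left(Y^{2} + Y^{2}\right) + 134\right) = - 9 \left(2 Y^{2} + 134\right) = - 9 \left(134 + 2 Y^{2}\right) = -1206 - 18 Y^{2}$)
$\frac{U{\left(-78 \right)}}{S} = \frac{-1206 - 18 \left(-78\right)^{2}}{\frac{371}{6187}} = \left(-1206 - 109512\right) \frac{6187}{371} = \left(-110718\right) \frac{6187}{371} = - \frac{685012266}{371}$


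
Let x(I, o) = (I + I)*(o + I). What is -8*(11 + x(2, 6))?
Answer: -344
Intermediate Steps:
x(I, o) = 2*I*(I + o) (x(I, o) = (2*I)*(I + o) = 2*I*(I + o))
-8*(11 + x(2, 6)) = -8*(11 + 2*2*(2 + 6)) = -8*(11 + 2*2*8) = -8*(11 + 32) = -8*43 = -344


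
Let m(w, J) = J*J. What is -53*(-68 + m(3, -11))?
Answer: -2809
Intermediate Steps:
m(w, J) = J²
-53*(-68 + m(3, -11)) = -53*(-68 + (-11)²) = -53*(-68 + 121) = -53*53 = -2809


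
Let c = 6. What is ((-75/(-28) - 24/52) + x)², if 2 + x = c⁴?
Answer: 222616943329/132496 ≈ 1.6802e+6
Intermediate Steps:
x = 1294 (x = -2 + 6⁴ = -2 + 1296 = 1294)
((-75/(-28) - 24/52) + x)² = ((-75/(-28) - 24/52) + 1294)² = ((-75*(-1/28) - 24*1/52) + 1294)² = ((75/28 - 6/13) + 1294)² = (807/364 + 1294)² = (471823/364)² = 222616943329/132496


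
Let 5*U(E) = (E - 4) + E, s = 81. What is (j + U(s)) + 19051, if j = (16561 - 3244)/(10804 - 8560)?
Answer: 71391119/3740 ≈ 19089.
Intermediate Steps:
j = 4439/748 (j = 13317/2244 = 13317*(1/2244) = 4439/748 ≈ 5.9345)
U(E) = -4/5 + 2*E/5 (U(E) = ((E - 4) + E)/5 = ((-4 + E) + E)/5 = (-4 + 2*E)/5 = -4/5 + 2*E/5)
(j + U(s)) + 19051 = (4439/748 + (-4/5 + (2/5)*81)) + 19051 = (4439/748 + (-4/5 + 162/5)) + 19051 = (4439/748 + 158/5) + 19051 = 140379/3740 + 19051 = 71391119/3740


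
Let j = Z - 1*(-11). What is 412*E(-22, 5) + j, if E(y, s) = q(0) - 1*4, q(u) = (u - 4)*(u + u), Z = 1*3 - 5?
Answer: -1639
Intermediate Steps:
Z = -2 (Z = 3 - 5 = -2)
q(u) = 2*u*(-4 + u) (q(u) = (-4 + u)*(2*u) = 2*u*(-4 + u))
E(y, s) = -4 (E(y, s) = 2*0*(-4 + 0) - 1*4 = 2*0*(-4) - 4 = 0 - 4 = -4)
j = 9 (j = -2 - 1*(-11) = -2 + 11 = 9)
412*E(-22, 5) + j = 412*(-4) + 9 = -1648 + 9 = -1639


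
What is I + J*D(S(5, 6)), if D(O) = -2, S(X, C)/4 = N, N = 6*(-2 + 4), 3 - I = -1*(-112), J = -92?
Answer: 75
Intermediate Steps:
I = -109 (I = 3 - (-1)*(-112) = 3 - 1*112 = 3 - 112 = -109)
N = 12 (N = 6*2 = 12)
S(X, C) = 48 (S(X, C) = 4*12 = 48)
I + J*D(S(5, 6)) = -109 - 92*(-2) = -109 + 184 = 75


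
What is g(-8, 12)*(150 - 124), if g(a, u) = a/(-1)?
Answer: 208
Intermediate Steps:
g(a, u) = -a (g(a, u) = a*(-1) = -a)
g(-8, 12)*(150 - 124) = (-1*(-8))*(150 - 124) = 8*26 = 208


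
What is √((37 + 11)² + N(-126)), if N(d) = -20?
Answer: 2*√571 ≈ 47.791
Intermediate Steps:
√((37 + 11)² + N(-126)) = √((37 + 11)² - 20) = √(48² - 20) = √(2304 - 20) = √2284 = 2*√571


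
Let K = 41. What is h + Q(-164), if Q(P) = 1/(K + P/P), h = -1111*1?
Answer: -46661/42 ≈ -1111.0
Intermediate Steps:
h = -1111
Q(P) = 1/42 (Q(P) = 1/(41 + P/P) = 1/(41 + 1) = 1/42)
h + Q(-164) = -1111 + 1/42 = -46661/42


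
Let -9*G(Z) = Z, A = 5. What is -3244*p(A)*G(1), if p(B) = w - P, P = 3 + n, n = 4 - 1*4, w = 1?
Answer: -6488/9 ≈ -720.89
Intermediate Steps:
G(Z) = -Z/9
n = 0 (n = 4 - 4 = 0)
P = 3 (P = 3 + 0 = 3)
p(B) = -2 (p(B) = 1 - 1*3 = 1 - 3 = -2)
-3244*p(A)*G(1) = -(-6488)*(-⅑*1) = -(-6488)*(-1)/9 = -3244*2/9 = -6488/9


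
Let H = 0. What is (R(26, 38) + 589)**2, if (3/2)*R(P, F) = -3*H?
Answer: 346921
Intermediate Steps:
R(P, F) = 0 (R(P, F) = 2*(-3*0)/3 = (2/3)*0 = 0)
(R(26, 38) + 589)**2 = (0 + 589)**2 = 589**2 = 346921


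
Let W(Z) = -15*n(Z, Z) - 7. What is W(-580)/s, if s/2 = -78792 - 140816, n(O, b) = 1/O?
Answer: 809/50949056 ≈ 1.5879e-5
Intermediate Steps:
W(Z) = -7 - 15/Z (W(Z) = -15/Z - 7 = -7 - 15/Z)
s = -439216 (s = 2*(-78792 - 140816) = 2*(-219608) = -439216)
W(-580)/s = (-7 - 15/(-580))/(-439216) = (-7 - 15*(-1/580))*(-1/439216) = (-7 + 3/116)*(-1/439216) = -809/116*(-1/439216) = 809/50949056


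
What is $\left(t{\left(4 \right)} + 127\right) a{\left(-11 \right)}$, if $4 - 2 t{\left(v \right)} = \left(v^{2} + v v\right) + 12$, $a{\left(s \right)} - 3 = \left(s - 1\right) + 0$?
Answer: $-963$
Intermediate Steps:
$a{\left(s \right)} = 2 + s$ ($a{\left(s \right)} = 3 + \left(\left(s - 1\right) + 0\right) = 3 + \left(\left(-1 + s\right) + 0\right) = 3 + \left(-1 + s\right) = 2 + s$)
$t{\left(v \right)} = -4 - v^{2}$ ($t{\left(v \right)} = 2 - \frac{\left(v^{2} + v v\right) + 12}{2} = 2 - \frac{\left(v^{2} + v^{2}\right) + 12}{2} = 2 - \frac{2 v^{2} + 12}{2} = 2 - \frac{12 + 2 v^{2}}{2} = 2 - \left(6 + v^{2}\right) = -4 - v^{2}$)
$\left(t{\left(4 \right)} + 127\right) a{\left(-11 \right)} = \left(\left(-4 - 4^{2}\right) + 127\right) \left(2 - 11\right) = \left(\left(-4 - 16\right) + 127\right) \left(-9\right) = \left(-20 + 127\right) \left(-9\right) = 107 \left(-9\right) = -963$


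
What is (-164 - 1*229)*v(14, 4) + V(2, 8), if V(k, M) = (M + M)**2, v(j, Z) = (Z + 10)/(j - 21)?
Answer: 1042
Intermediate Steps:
v(j, Z) = (10 + Z)/(-21 + j)
V(k, M) = 4*M**2 (V(k, M) = (2*M)**2 = 4*M**2)
(-164 - 1*229)*v(14, 4) + V(2, 8) = (-164 - 1*229)*((10 + 4)/(-21 + 14)) + 4*8**2 = (-164 - 229)*(14/(-7)) + 4*64 = -(-393)*14/7 + 256 = -393*(-2) + 256 = 786 + 256 = 1042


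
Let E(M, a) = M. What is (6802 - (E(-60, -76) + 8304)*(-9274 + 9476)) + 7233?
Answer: -1651253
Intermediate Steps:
(6802 - (E(-60, -76) + 8304)*(-9274 + 9476)) + 7233 = (6802 - (-60 + 8304)*(-9274 + 9476)) + 7233 = (6802 - 8244*202) + 7233 = (6802 - 1*1665288) + 7233 = (6802 - 1665288) + 7233 = -1658486 + 7233 = -1651253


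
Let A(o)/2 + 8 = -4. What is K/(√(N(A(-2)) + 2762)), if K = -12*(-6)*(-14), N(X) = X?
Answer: -504*√2/37 ≈ -19.264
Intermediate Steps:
A(o) = -24 (A(o) = -16 + 2*(-4) = -16 - 8 = -24)
K = -1008 (K = 72*(-14) = -1008)
K/(√(N(A(-2)) + 2762)) = -1008/√(-24 + 2762) = -1008*√2/74 = -504*√2/37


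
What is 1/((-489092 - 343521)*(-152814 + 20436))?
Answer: 1/110219643714 ≈ 9.0728e-12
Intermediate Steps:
1/((-489092 - 343521)*(-152814 + 20436)) = 1/(-832613*(-132378)) = 1/110219643714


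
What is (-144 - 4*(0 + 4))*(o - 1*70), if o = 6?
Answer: 10240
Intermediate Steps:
(-144 - 4*(0 + 4))*(o - 1*70) = (-144 - 4*(0 + 4))*(6 - 1*70) = (-144 - 4*4)*(6 - 70) = (-144 - 16)*(-64) = -160*(-64) = 10240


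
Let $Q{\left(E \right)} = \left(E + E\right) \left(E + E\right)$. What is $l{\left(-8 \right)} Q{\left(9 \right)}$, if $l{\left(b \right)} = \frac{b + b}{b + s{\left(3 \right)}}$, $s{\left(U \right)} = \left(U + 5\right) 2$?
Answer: $-648$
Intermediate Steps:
$s{\left(U \right)} = 10 + 2 U$ ($s{\left(U \right)} = \left(5 + U\right) 2 = 10 + 2 U$)
$Q{\left(E \right)} = 4 E^{2}$ ($Q{\left(E \right)} = 2 E 2 E = 4 E^{2}$)
$l{\left(b \right)} = \frac{2 b}{16 + b}$ ($l{\left(b \right)} = \frac{b + b}{b + \left(10 + 2 \cdot 3\right)} = \frac{2 b}{b + \left(10 + 6\right)} = \frac{2 b}{b + 16} = \frac{2 b}{16 + b}$)
$l{\left(-8 \right)} Q{\left(9 \right)} = 2 \left(-8\right) \frac{1}{16 - 8} \cdot 4 \cdot 9^{2} = 2 \left(-8\right) \frac{1}{8} \cdot 4 \cdot 81 = 2 \left(-8\right) \frac{1}{8} \cdot 324 = \left(-2\right) 324 = -648$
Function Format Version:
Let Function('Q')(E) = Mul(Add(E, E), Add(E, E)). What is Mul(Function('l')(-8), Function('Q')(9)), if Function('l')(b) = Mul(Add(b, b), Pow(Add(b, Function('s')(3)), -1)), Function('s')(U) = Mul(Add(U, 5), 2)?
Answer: -648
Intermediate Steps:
Function('s')(U) = Add(10, Mul(2, U)) (Function('s')(U) = Mul(Add(5, U), 2) = Add(10, Mul(2, U)))
Function('Q')(E) = Mul(4, Pow(E, 2)) (Function('Q')(E) = Mul(Mul(2, E), Mul(2, E)) = Mul(4, Pow(E, 2)))
Function('l')(b) = Mul(2, b, Pow(Add(16, b), -1)) (Function('l')(b) = Mul(Add(b, b), Pow(Add(b, Add(10, Mul(2, 3))), -1)) = Mul(Mul(2, b), Pow(Add(b, Add(10, 6)), -1)) = Mul(Mul(2, b), Pow(Add(b, 16), -1)) = Mul(Mul(2, b), Pow(Add(16, b), -1)) = Mul(2, b, Pow(Add(16, b), -1)))
Mul(Function('l')(-8), Function('Q')(9)) = Mul(Mul(2, -8, Pow(Add(16, -8), -1)), Mul(4, Pow(9, 2))) = Mul(Mul(2, -8, Pow(8, -1)), Mul(4, 81)) = Mul(Mul(2, -8, Rational(1, 8)), 324) = Mul(-2, 324) = -648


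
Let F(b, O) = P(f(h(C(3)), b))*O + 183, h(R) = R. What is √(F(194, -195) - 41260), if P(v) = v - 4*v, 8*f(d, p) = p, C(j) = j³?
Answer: I*√107563/2 ≈ 163.98*I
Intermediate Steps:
f(d, p) = p/8
P(v) = -3*v
F(b, O) = 183 - 3*O*b/8 (F(b, O) = (-3*b/8)*O + 183 = -3*O*b/8 + 183 = 183 - 3*O*b/8)
√(F(194, -195) - 41260) = √((183 - 3/8*(-195)*194) - 41260) = √((183 + 56745/4) - 41260) = √(57477/4 - 41260) = √(-107563/4) = I*√107563/2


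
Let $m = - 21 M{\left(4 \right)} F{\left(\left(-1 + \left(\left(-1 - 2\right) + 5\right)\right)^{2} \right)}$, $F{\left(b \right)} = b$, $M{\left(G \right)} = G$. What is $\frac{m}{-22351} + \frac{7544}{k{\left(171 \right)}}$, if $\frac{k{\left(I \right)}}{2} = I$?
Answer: $\frac{12046048}{546003} \approx 22.062$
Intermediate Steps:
$k{\left(I \right)} = 2 I$
$m = -84$ ($m = \left(-21\right) 4 \left(-1 + \left(\left(-1 - 2\right) + 5\right)\right)^{2} = - 84 \left(-1 + \left(-3 + 5\right)\right)^{2} = - 84 \left(-1 + 2\right)^{2} = - 84 \cdot 1^{2} = \left(-84\right) 1 = -84$)
$\frac{m}{-22351} + \frac{7544}{k{\left(171 \right)}} = - \frac{84}{-22351} + \frac{7544}{2 \cdot 171} = \left(-84\right) \left(- \frac{1}{22351}\right) + \frac{7544}{342} = \frac{12}{3193} + 7544 \cdot \frac{1}{342} = \frac{12}{3193} + \frac{3772}{171} = \frac{12046048}{546003}$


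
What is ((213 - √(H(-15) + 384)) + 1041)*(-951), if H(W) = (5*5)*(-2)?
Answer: -1192554 + 951*√334 ≈ -1.1752e+6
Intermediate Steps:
H(W) = -50 (H(W) = 25*(-2) = -50)
((213 - √(H(-15) + 384)) + 1041)*(-951) = ((213 - √(-50 + 384)) + 1041)*(-951) = ((213 - √334) + 1041)*(-951) = (1254 - √334)*(-951) = -1192554 + 951*√334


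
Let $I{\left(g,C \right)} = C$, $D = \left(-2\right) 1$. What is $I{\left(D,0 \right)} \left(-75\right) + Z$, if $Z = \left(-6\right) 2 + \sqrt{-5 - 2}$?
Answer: $-12 + i \sqrt{7} \approx -12.0 + 2.6458 i$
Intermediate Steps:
$D = -2$
$Z = -12 + i \sqrt{7}$ ($Z = -12 + \sqrt{-7} = -12 + i \sqrt{7} \approx -12.0 + 2.6458 i$)
$I{\left(D,0 \right)} \left(-75\right) + Z = 0 \left(-75\right) - \left(12 - i \sqrt{7}\right) = 0 - \left(12 - i \sqrt{7}\right) = -12 + i \sqrt{7}$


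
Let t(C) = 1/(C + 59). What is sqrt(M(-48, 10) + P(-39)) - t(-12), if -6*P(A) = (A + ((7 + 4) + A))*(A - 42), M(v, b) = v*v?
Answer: -1/47 + 3*sqrt(622)/2 ≈ 37.389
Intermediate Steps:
M(v, b) = v**2
P(A) = -(-42 + A)*(11 + 2*A)/6 (P(A) = -(A + ((7 + 4) + A))*(A - 42)/6 = -(A + (11 + A))*(-42 + A)/6 = -(11 + 2*A)*(-42 + A)/6 = -(-42 + A)*(11 + 2*A)/6)
t(C) = 1/(59 + C)
sqrt(M(-48, 10) + P(-39)) - t(-12) = sqrt((-48)**2 + (77 - 1/3*(-39)**2 + (73/6)*(-39))) - 1/(59 - 12) = sqrt(2304 + (77 - 1/3*1521 - 949/2)) - 1/47 = sqrt(2304 + (77 - 507 - 949/2)) - 1*1/47 = sqrt(2304 - 1809/2) - 1/47 = sqrt(2799/2) - 1/47 = 3*sqrt(622)/2 - 1/47 = -1/47 + 3*sqrt(622)/2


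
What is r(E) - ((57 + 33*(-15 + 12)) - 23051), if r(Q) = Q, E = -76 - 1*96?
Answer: 22921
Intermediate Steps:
E = -172 (E = -76 - 96 = -172)
r(E) - ((57 + 33*(-15 + 12)) - 23051) = -172 - ((57 + 33*(-15 + 12)) - 23051) = -172 - ((57 + 33*(-3)) - 23051) = -172 - ((57 - 99) - 23051) = -172 - (-42 - 23051) = -172 - 1*(-23093) = -172 + 23093 = 22921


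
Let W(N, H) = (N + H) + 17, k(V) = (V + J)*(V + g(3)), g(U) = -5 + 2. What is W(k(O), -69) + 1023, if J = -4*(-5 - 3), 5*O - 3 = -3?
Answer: 875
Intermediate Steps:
O = 0 (O = ⅗ + (⅕)*(-3) = ⅗ - ⅗ = 0)
g(U) = -3
J = 32 (J = -4*(-8) = 32)
k(V) = (-3 + V)*(32 + V) (k(V) = (V + 32)*(V - 3) = (32 + V)*(-3 + V) = (-3 + V)*(32 + V))
W(N, H) = 17 + H + N (W(N, H) = (H + N) + 17 = 17 + H + N)
W(k(O), -69) + 1023 = (17 - 69 + (-96 + 0² + 29*0)) + 1023 = (17 - 69 + (-96 + 0 + 0)) + 1023 = (17 - 69 - 96) + 1023 = -148 + 1023 = 875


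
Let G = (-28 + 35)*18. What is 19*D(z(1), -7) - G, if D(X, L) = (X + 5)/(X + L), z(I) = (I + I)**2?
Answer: -183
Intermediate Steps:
z(I) = 4*I**2 (z(I) = (2*I)**2 = 4*I**2)
D(X, L) = (5 + X)/(L + X)
G = 126 (G = 7*18 = 126)
19*D(z(1), -7) - G = 19*((5 + 4*1**2)/(-7 + 4*1**2)) - 1*126 = 19*((5 + 4*1)/(-7 + 4*1)) - 126 = 19*((5 + 4)/(-7 + 4)) - 126 = 19*(9/(-3)) - 126 = 19*(-1/3*9) - 126 = 19*(-3) - 126 = -57 - 126 = -183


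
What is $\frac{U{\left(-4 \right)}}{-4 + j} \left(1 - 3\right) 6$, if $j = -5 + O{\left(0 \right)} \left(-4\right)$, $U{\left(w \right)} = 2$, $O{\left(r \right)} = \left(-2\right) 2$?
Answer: $- \frac{24}{7} \approx -3.4286$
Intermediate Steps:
$O{\left(r \right)} = -4$
$j = 11$ ($j = -5 - -16 = -5 + 16 = 11$)
$\frac{U{\left(-4 \right)}}{-4 + j} \left(1 - 3\right) 6 = \frac{2}{-4 + 11} \left(1 - 3\right) 6 = \frac{2}{7} \left(\left(-2\right) 6\right) = 2 \cdot \frac{1}{7} \left(-12\right) = \frac{2}{7} \left(-12\right) = - \frac{24}{7}$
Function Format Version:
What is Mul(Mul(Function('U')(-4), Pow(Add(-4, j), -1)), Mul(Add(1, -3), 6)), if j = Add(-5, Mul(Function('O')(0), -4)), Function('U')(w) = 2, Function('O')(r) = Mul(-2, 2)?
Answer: Rational(-24, 7) ≈ -3.4286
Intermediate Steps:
Function('O')(r) = -4
j = 11 (j = Add(-5, Mul(-4, -4)) = Add(-5, 16) = 11)
Mul(Mul(Function('U')(-4), Pow(Add(-4, j), -1)), Mul(Add(1, -3), 6)) = Mul(Mul(2, Pow(Add(-4, 11), -1)), Mul(Add(1, -3), 6)) = Mul(Mul(2, Pow(7, -1)), Mul(-2, 6)) = Mul(Mul(2, Rational(1, 7)), -12) = Mul(Rational(2, 7), -12) = Rational(-24, 7)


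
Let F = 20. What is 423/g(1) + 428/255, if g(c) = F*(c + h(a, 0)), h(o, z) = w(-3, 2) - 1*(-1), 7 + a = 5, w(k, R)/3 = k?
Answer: -9589/7140 ≈ -1.3430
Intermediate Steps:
w(k, R) = 3*k
a = -2 (a = -7 + 5 = -2)
h(o, z) = -8 (h(o, z) = 3*(-3) - 1*(-1) = -9 + 1 = -8)
g(c) = -160 + 20*c (g(c) = 20*(c - 8) = 20*(-8 + c) = -160 + 20*c)
423/g(1) + 428/255 = 423/(-160 + 20*1) + 428/255 = 423/(-160 + 20) + 428*(1/255) = 423/(-140) + 428/255 = 423*(-1/140) + 428/255 = -423/140 + 428/255 = -9589/7140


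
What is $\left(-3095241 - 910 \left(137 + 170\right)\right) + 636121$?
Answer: $-2738490$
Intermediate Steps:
$\left(-3095241 - 910 \left(137 + 170\right)\right) + 636121 = \left(-3095241 - 279370\right) + 636121 = -3374611 + 636121 = -2738490$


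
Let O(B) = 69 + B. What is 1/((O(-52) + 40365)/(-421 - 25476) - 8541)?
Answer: -25897/221226659 ≈ -0.00011706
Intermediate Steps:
1/((O(-52) + 40365)/(-421 - 25476) - 8541) = 1/(((69 - 52) + 40365)/(-421 - 25476) - 8541) = 1/((17 + 40365)/(-25897) - 8541) = 1/(40382*(-1/25897) - 8541) = 1/(-40382/25897 - 8541) = 1/(-221226659/25897) = -25897/221226659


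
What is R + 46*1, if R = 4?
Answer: 50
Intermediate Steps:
R + 46*1 = 4 + 46*1 = 4 + 46 = 50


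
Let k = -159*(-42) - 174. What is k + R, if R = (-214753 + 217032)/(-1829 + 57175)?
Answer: 359972663/55346 ≈ 6504.0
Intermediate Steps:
R = 2279/55346 ≈ 0.041177
k = 6504 (k = 6678 - 174 = 6504)
k + R = 6504 + 2279/55346 = 359972663/55346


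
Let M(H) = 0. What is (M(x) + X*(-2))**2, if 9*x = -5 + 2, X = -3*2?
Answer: 144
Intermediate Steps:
X = -6
x = -1/3 (x = (-5 + 2)/9 = (1/9)*(-3) = -1/3 ≈ -0.33333)
(M(x) + X*(-2))**2 = (0 - 6*(-2))**2 = (0 + 12)**2 = 12**2 = 144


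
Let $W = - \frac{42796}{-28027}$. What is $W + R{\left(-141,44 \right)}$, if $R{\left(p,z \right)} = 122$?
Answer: $\frac{3462090}{28027} \approx 123.53$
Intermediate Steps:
$W = \frac{42796}{28027}$ ($W = \left(-42796\right) \left(- \frac{1}{28027}\right) = \frac{42796}{28027} \approx 1.527$)
$W + R{\left(-141,44 \right)} = \frac{42796}{28027} + 122 = \frac{3462090}{28027}$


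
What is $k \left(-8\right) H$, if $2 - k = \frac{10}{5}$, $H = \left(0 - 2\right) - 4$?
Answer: $0$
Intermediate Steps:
$H = -6$ ($H = -2 - 4 = -6$)
$k = 0$ ($k = 2 - \frac{10}{5} = 2 - 10 \cdot \frac{1}{5} = 2 - 2 = 0$)
$k \left(-8\right) H = 0 \left(-8\right) \left(-6\right) = 0 \left(-6\right) = 0$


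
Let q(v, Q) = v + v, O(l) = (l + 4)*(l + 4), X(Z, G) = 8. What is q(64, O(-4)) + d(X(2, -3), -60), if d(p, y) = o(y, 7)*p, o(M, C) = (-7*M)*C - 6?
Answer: 23600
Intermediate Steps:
O(l) = (4 + l)² (O(l) = (4 + l)*(4 + l) = (4 + l)²)
o(M, C) = -6 - 7*C*M (o(M, C) = -7*C*M - 6 = -6 - 7*C*M)
q(v, Q) = 2*v
d(p, y) = p*(-6 - 49*y) (d(p, y) = (-6 - 7*7*y)*p = (-6 - 49*y)*p = p*(-6 - 49*y))
q(64, O(-4)) + d(X(2, -3), -60) = 2*64 - 1*8*(6 + 49*(-60)) = 128 - 1*8*(6 - 2940) = 128 - 1*8*(-2934) = 128 + 23472 = 23600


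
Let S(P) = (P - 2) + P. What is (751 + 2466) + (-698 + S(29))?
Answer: 2575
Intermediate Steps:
S(P) = -2 + 2*P (S(P) = (-2 + P) + P = -2 + 2*P)
(751 + 2466) + (-698 + S(29)) = (751 + 2466) + (-698 + (-2 + 2*29)) = 3217 + (-698 + (-2 + 58)) = 3217 + (-698 + 56) = 3217 - 642 = 2575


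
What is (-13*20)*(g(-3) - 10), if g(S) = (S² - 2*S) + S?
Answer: -520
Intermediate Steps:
g(S) = S² - S
(-13*20)*(g(-3) - 10) = (-13*20)*(-3*(-1 - 3) - 10) = -260*(-3*(-4) - 10) = -260*(12 - 10) = -260*2 = -520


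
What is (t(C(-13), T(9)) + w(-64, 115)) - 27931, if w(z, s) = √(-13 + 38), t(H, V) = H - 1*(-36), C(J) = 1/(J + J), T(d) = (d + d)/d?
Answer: -725141/26 ≈ -27890.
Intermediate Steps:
T(d) = 2 (T(d) = (2*d)/d = 2)
C(J) = 1/(2*J)
t(H, V) = 36 + H (t(H, V) = H + 36 = 36 + H)
w(z, s) = 5 (w(z, s) = √25 = 5)
(t(C(-13), T(9)) + w(-64, 115)) - 27931 = ((36 + (½)/(-13)) + 5) - 27931 = ((36 + (½)*(-1/13)) + 5) - 27931 = ((36 - 1/26) + 5) - 27931 = (935/26 + 5) - 27931 = 1065/26 - 27931 = -725141/26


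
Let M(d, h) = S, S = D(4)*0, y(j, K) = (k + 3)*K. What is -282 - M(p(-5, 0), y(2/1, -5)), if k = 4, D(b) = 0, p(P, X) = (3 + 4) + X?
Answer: -282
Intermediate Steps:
p(P, X) = 7 + X
y(j, K) = 7*K (y(j, K) = (4 + 3)*K = 7*K)
S = 0 (S = 0*0 = 0)
M(d, h) = 0
-282 - M(p(-5, 0), y(2/1, -5)) = -282 - 1*0 = -282 + 0 = -282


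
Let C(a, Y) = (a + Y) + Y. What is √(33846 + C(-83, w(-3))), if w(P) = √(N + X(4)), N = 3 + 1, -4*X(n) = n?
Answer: √(33763 + 2*√3) ≈ 183.76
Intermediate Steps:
X(n) = -n/4
N = 4
w(P) = √3 (w(P) = √(4 - ¼*4) = √(4 - 1) = √3)
C(a, Y) = a + 2*Y (C(a, Y) = (Y + a) + Y = a + 2*Y)
√(33846 + C(-83, w(-3))) = √(33846 + (-83 + 2*√3)) = √(33763 + 2*√3)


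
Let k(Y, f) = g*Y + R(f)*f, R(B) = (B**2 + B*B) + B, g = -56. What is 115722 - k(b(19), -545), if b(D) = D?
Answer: 323577011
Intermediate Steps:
R(B) = B + 2*B**2 (R(B) = (B**2 + B**2) + B = 2*B**2 + B = B + 2*B**2)
k(Y, f) = -56*Y + f**2*(1 + 2*f) (k(Y, f) = -56*Y + (f*(1 + 2*f))*f = -56*Y + f**2*(1 + 2*f))
115722 - k(b(19), -545) = 115722 - (-56*19 + (-545)**2*(1 + 2*(-545))) = 115722 - (-1064 + 297025*(1 - 1090)) = 115722 - (-1064 + 297025*(-1089)) = 115722 - (-1064 - 323460225) = 115722 - 1*(-323461289) = 115722 + 323461289 = 323577011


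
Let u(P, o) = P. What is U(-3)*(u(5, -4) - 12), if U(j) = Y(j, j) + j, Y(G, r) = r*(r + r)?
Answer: -105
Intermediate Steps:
Y(G, r) = 2*r**2 (Y(G, r) = r*(2*r) = 2*r**2)
U(j) = j + 2*j**2 (U(j) = 2*j**2 + j = j + 2*j**2)
U(-3)*(u(5, -4) - 12) = (-3*(1 + 2*(-3)))*(5 - 12) = -3*(1 - 6)*(-7) = -3*(-5)*(-7) = 15*(-7) = -105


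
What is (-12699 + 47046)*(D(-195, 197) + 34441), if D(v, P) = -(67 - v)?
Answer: 1173946113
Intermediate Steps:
D(v, P) = -67 + v
(-12699 + 47046)*(D(-195, 197) + 34441) = (-12699 + 47046)*((-67 - 195) + 34441) = 34347*(-262 + 34441) = 34347*34179 = 1173946113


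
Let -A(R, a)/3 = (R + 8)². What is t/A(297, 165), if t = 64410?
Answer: -4294/18605 ≈ -0.23080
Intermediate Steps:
A(R, a) = -3*(8 + R)² (A(R, a) = -3*(R + 8)² = -3*(8 + R)²)
t/A(297, 165) = 64410/((-3*(8 + 297)²)) = 64410/((-3*305²)) = 64410/((-3*93025)) = 64410/(-279075) = 64410*(-1/279075) = -4294/18605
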